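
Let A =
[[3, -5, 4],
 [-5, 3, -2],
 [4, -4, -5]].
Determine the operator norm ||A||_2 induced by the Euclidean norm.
||A||_2 ≈ 9.8296 (= sqrt(largest eigenvalue of A^T A))

||A||_2 = sigma_max(A) = sqrt(lambda_max(A^T A)). Form the symmetric matrix M = A^T A =
[[50, -46, 2],
 [-46, 50, -6],
 [2, -6, 45]].
Its characteristic polynomial (trace, sum of principal 2x2 minors, determinant of M give the coefficients) is
  p(λ) = det(λ I - M) = λ^3 - 145λ^2 + 4844λ - 16384.
No integer candidate from the rational root theorem (±divisors of 16384) is a root, so the roots are irrational. The cubic discriminant is Δ = 38790535312 > 0, so there are three distinct real roots. p(3) = -3130 and p(4) = 736 have opposite signs, so a root lies in (3, 4); Newton's method refines it to λ ≈ 3.8042. p(44) = 1216 and p(45) = -904 have opposite signs, so a root lies in (44, 45); Newton's method refines it to λ ≈ 44.5749. p(96) = -2944 and p(97) = 1852 have opposite signs, so a root lies in (96, 97); Newton's method refines it to λ ≈ 96.6209. Check (Vieta): the three roots sum to 145, matching tr M = 145.
So the eigenvalues of A^T A are ≈ 3.8042, 44.5749, 96.6209 (all ≥ 0, as they must be for A^T A). The largest is λ_max ≈ 96.6209, hence ||A||_2 = sqrt(λ_max) ≈ 9.8296.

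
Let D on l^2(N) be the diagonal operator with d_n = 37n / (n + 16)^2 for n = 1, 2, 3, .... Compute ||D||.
||D|| = 37/64 (attained at n = 16)

For D diagonal, ||D|| = sup_n |d_n|. Treat f(x) = 37x / (x + 16)^2 for real x > 0. By the quotient rule, f'(x) = 37(16 - x)/(x + 16)^3, which is positive for x < 16 and negative for x > 16. So f has a unique maximum at x = 16, and since 16 is a positive integer, the supremum over n ≥ 1 is attained at n = 16: d_16 = 37·16/(16 + 16)^2 = 37·16/1024 = 37/64. Hence ||D|| = 37/64.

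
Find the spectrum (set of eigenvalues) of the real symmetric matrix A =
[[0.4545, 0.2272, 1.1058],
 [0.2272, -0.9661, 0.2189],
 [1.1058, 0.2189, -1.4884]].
sigma(A) ≈ {-2, -1, 1}

A is real symmetric, so its spectrum consists of real eigenvalues. Expanding the characteristic polynomial of the displayed matrix gives
  det(λ I - A) = p(λ) = λ^3 + (2)λ^2 + (-1)λ + (-2).
Solving p(λ) = 0 yields eigenvalues ≈ -2, -1, 1. (A is shown rounded to 4 decimals, so these recover the underlying integer eigenvalues to within that precision.)
Verification: the trace of A = -2 equals the sum of eigenvalues -2, and det(A) ≈ 1.9999 matches the eigenvalue product 2.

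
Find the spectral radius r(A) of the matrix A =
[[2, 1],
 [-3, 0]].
r(A) = sqrt(3) ≈ 1.7321

The eigenvalues of A are the roots of its characteristic polynomial. With M = A (coefficients from the trace and determinant):
  p(λ) = det(λ I - M) = λ^2 - 2λ + 3.
For λ^2 - 2λ + 3 the discriminant is -8. It is negative, so the roots are the complex-conjugate pair λ = 1 ± (sqrt(8)/2) i ≈ 1 ± 1.4142i. For a conjugate pair the product of the roots equals the constant term, so |λ|^2 = 3 and |λ| = sqrt(3) ≈ 1.7321.
Thus the eigenvalues (to 4 decimals) are 1 ± 1.4142i (modulus 1.7321). The spectral radius is the largest modulus: r(A) = sqrt(3) ≈ 1.7321. (Cross-check: r(A) ≤ ||A||_2 ≈ 3.6503; equality holds whenever A is normal, though it can also hold for some non-normal A.)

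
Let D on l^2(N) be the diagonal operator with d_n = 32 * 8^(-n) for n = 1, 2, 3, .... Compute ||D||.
||D|| = 4 (attained at n = 1)

For D diagonal, ||D|| = sup_n |d_n|. The sequence d_n = 32 * 8^(-n) is positive and strictly decreasing (ratio 8^(-1) < 1), so the supremum is d_1 = 32/8 = 4. Hence ||D|| = 4.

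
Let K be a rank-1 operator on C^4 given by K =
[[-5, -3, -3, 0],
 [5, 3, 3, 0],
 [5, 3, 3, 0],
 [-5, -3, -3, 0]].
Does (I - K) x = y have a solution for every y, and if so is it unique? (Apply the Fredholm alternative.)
(I - K) is singular (det(I - K) = 0, i.e. 1 ∈ sigma(K)). (I - K) x = y is solvable iff y ⊥ ker((I - K)^*) = span{(-5, -3, -3, 0)}, i.e. iff -5y_1 - 3y_2 - 3y_3 = 0. When solvable, the solutions are x = y + c·(1, -1, -1, 1), c arbitrary (ker(I - K) = span{(1, -1, -1, 1)}, dimension 1).

K has rank 1, so it is an outer product K = u v^T: every row of K is a multiple of one row vector. Reading off the entries, u = (1, -1, -1, 1) and v = (-5, -3, -3, 0) (row i of K equals u_i·v^T). A rank-one matrix u v^T satisfies K u = u (v·u) and kills the (3)-dimensional subspace v^⊥, so its characteristic polynomial is lambda^3 (lambda - v·u) with v·u = tr K = 1. Hence the eigenvalues of I - K are 1 (multiplicity 3) and 1 - (1) = 0, so det(I - K) = 0. (Direct check: I - K =
[[6, 3, 3, 0],
 [-5, -2, -3, 0],
 [-5, -3, -2, 0],
 [5, 3, 3, 1]]
has determinant 0.) So 1 is an eigenvalue of K and (I - K) is not invertible. The finite-dimensional Fredholm alternative says: either (I - K) is invertible, or ker(I - K) ≠ {0} and then range(I - K) = ker((I - K)^*)^⊥, with dim ker(I - K) = dim ker((I - K)^*). We are in the second case, so we need both kernels. Kernel of I - K: (I - K) u = u - u (v·u) = u - u = 0, so ker(I - K) = span{u} = span{(1, -1, -1, 1)} (it is exactly 1-dimensional because rank(I - K) = 3). Kernel of the adjoint: K is real, so (I - K)^* = I - K^T = I - v u^T, and (I - v u^T) v = v - v (u·v) = 0; hence ker((I - K)^*) = span{v} = span{(-5, -3, -3, 0)}. Therefore (I - K) x = y is solvable iff <y, v> = 0, i.e. iff -5y_1 - 3y_2 - 3y_3 = 0. When this holds, K y = u (v·y) = 0, so (I - K) y = y and x = y is a particular solution; the full solution set is the line x = y + c·u = y + c·(1, -1, -1, 1), c ∈ C.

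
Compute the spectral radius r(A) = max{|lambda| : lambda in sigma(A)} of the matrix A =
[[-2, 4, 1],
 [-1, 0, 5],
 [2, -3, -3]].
r(A) ≈ 4.8184

The eigenvalues of A are the roots of its characteristic polynomial. With M = A (coefficients from the trace, the sum of principal 2x2 minors, and det A):
  p(λ) = det(λ I - M) = λ^3 + 5λ^2 + 23λ - 1.
No integer candidate from the rational root theorem (±divisors of 1) is a root, so the roots are irrational. The cubic discriminant is Δ = -37040 < 0, so there is one real root and a complex-conjugate pair. p(0) = -1 and p(1) = 28 have opposite signs, so a root lies in (0, 1); Newton's method refines it to λ ≈ 0.0431. Dividing out (λ - (0.0431)) leaves approximately λ^2 + 5.0431λ + 23.2172. For λ^2 + 5.0431λ + 23.2172 the discriminant is -67.4363. It is negative, so the remaining roots are the complex-conjugate pair λ ≈ -2.5215 ± 4.106i. Their product equals the constant term, so |λ|^2 ≈ 23.2172 and |λ| ≈ 4.8184.
Thus the eigenvalues (to 4 decimals) are 0.0431 (modulus 0.0431); -2.5215 ± 4.106i (modulus 4.8184). The spectral radius is the largest modulus: r(A) ≈ 4.8184. (Cross-check: r(A) ≤ ||A||_2 ≈ 7.2171; equality holds whenever A is normal, though it can also hold for some non-normal A.)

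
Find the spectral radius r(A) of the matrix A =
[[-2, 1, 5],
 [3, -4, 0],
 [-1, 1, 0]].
r(A) = (5 + sqrt(5))/2 ≈ 3.618

The eigenvalues of A are the roots of its characteristic polynomial. With M = A (coefficients from the trace, the sum of principal 2x2 minors, and det A):
  p(λ) = det(λ I - M) = λ^3 + 6λ^2 + 10λ + 5.
By the rational root theorem any rational root is an integer divisor of 5. Testing λ = -1: p(-1) = -1 + 6 - 10 + 5 = 0, so λ = -1 is a root. Dividing out (λ + 1) leaves p(λ) = (λ + 1)(λ^2 + 5λ + 5). For λ^2 + 5λ + 5 the discriminant is 5. It is nonnegative but not a perfect square, so the roots are real and irrational: λ = (-5 ± sqrt(5))/2 ≈ -1.382, -3.618.
Thus the eigenvalues (to 4 decimals) are -1.382 (modulus 1.382); -3.618 (modulus 3.618); -1 (modulus 1). The spectral radius is the largest modulus: r(A) = (5 + sqrt(5))/2 ≈ 3.618. (Cross-check: r(A) ≤ ||A||_2 ≈ 6.2474; equality holds whenever A is normal, though it can also hold for some non-normal A.)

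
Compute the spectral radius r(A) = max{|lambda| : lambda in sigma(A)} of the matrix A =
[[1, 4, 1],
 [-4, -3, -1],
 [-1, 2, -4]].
r(A) ≈ 3.9331

The eigenvalues of A are the roots of its characteristic polynomial. With M = A (coefficients from the trace, the sum of principal 2x2 minors, and det A):
  p(λ) = det(λ I - M) = λ^3 + 6λ^2 + 24λ + 57.
No integer candidate from the rational root theorem (±divisors of 57) is a root, so the roots are irrational. The cubic discriminant is Δ = -23787 < 0, so there is one real root and a complex-conjugate pair. p(-4) = -7 and p(-3) = 12 have opposite signs, so a root lies in (-4, -3); Newton's method refines it to λ ≈ -3.6848. Dividing out (λ - (-3.6848)) leaves approximately λ^2 + 2.3152λ + 15.469. For λ^2 + 2.3152λ + 15.469 the discriminant is -56.5157. It is negative, so the remaining roots are the complex-conjugate pair λ ≈ -1.1576 ± 3.7588i. Their product equals the constant term, so |λ|^2 ≈ 15.469 and |λ| ≈ 3.9331.
Thus the eigenvalues (to 4 decimals) are -3.6848 (modulus 3.6848); -1.1576 ± 3.7588i (modulus 3.9331). The spectral radius is the largest modulus: r(A) ≈ 3.9331. (Cross-check: r(A) ≤ ||A||_2 ≈ 6.2824; equality holds whenever A is normal, though it can also hold for some non-normal A.)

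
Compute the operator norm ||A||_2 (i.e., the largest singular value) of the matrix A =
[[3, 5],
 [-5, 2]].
||A||_2 = sqrt((63 + sqrt(125))/2) ≈ 6.0902 (= sqrt(largest eigenvalue of A^T A))

||A||_2 = sigma_max(A) = sqrt(lambda_max(A^T A)). Form the symmetric matrix M = A^T A =
[[34, 5],
 [5, 29]].
Its characteristic polynomial (trace, determinant of M give the coefficients) is
  p(λ) = det(λ I - M) = λ^2 - 63λ + 961.
For λ^2 - 63λ + 961 the discriminant is 125. It is nonnegative but not a perfect square, so the roots are real and irrational: λ = (63 ± sqrt(125))/2 ≈ 37.0902, 25.9098.
So the eigenvalues of A^T A are ≈ 25.9098, 37.0902 (all ≥ 0, as they must be for A^T A). The largest is λ_max = (63 + sqrt(125))/2 ≈ 37.0902, hence ||A||_2 = sqrt(λ_max) = sqrt((63 + sqrt(125))/2) ≈ 6.0902.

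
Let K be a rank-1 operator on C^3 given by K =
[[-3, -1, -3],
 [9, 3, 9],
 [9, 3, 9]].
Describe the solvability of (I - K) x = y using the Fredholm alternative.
(I - K) is invertible (det(I - K) = -8 ≠ 0), so for every y in C^3 the equation (I - K) x = y has a unique solution.

K has rank 1, so it is an outer product K = u v^T: every row of K is a multiple of one row vector. Reading off the entries, u = (1, -3, -3) and v = (-3, -1, -3) (row i of K equals u_i·v^T). A rank-one matrix u v^T satisfies K u = u (v·u) and kills the (2)-dimensional subspace v^⊥, so its characteristic polynomial is lambda^2 (lambda - v·u) with v·u = tr K = 9. Hence the eigenvalues of I - K are 1 (multiplicity 2) and 1 - (9) = -8, so det(I - K) = -8. (Direct check: I - K =
[[4, 1, 3],
 [-9, -2, -9],
 [-9, -3, -8]]
has determinant -8.) The finite-dimensional Fredholm alternative says: either (I - K) is invertible, or ker(I - K) ≠ {0} and then range(I - K) = ker((I - K)^*)^⊥, with dim ker(I - K) = dim ker((I - K)^*). Since det(I - K) ≠ 0, 1 is not an eigenvalue of K and ker(I - K) = {0}, so we are in the first case: for every y there is a unique x = (I - K)^(-1) y. Explicitly, by the Sherman–Morrison formula, (I - u v^T)^(-1) = I + u v^T/(1 - v·u), i.e. (I - K)^(-1) = I + K/(-8).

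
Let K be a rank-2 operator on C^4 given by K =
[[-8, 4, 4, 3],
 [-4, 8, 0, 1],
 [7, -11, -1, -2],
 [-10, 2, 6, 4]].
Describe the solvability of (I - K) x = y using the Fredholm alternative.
(I - K) is invertible (det(I - K) = -42 ≠ 0), so for every y in C^4 the equation (I - K) x = y has a unique solution.

K has rank 2 and factors as K = U V^T = u1 v1^T + u2 v2^T with u1 = (-2, -2, 3, -2), v1 = (3, -3, -1, -1), u2 = (-1, 1, -1, -2), v2 = (2, 2, -2, -1) (multiplying out reproduces the displayed K). The nonzero eigenvalues of U V^T coincide with those of the 2 x 2 matrix G = V^T U = [[v1·u1, v1·u2], [v2·u1, v2·u2]] = [[-1, -3], [-12, 4]], and by the Sylvester determinant identity det(I_4 - U V^T) = det(I_2 - V^T U) = det([[2, 3], [12, -3]]) = (2)(-3) - (3)(12) = -42. (Direct check: I - K =
[[9, -4, -4, -3],
 [4, -7, 0, -1],
 [-7, 11, 2, 2],
 [10, -2, -6, -3]]
has determinant -42.) The finite-dimensional Fredholm alternative says: either (I - K) is invertible, or ker(I - K) ≠ {0} and then range(I - K) = ker((I - K)^*)^⊥, with dim ker(I - K) = dim ker((I - K)^*). Since det(I - K) ≠ 0, 1 is not an eigenvalue of K and ker(I - K) = {0}, so we are in the first case: for every y there is a unique x = (I - K)^(-1) y. (Explicitly, by the Woodbury identity, (I - U V^T)^(-1) = I + U (I_2 - G)^(-1) V^T.)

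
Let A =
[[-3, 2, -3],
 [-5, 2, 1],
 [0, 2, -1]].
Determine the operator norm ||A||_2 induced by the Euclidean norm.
||A||_2 ≈ 6.6073 (= sqrt(largest eigenvalue of A^T A))

||A||_2 = sigma_max(A) = sqrt(lambda_max(A^T A)). Form the symmetric matrix M = A^T A =
[[34, -16, 4],
 [-16, 12, -6],
 [4, -6, 11]].
Its characteristic polynomial (trace, sum of principal 2x2 minors, determinant of M give the coefficients) is
  p(λ) = det(λ I - M) = λ^3 - 57λ^2 + 606λ - 1024.
No integer candidate from the rational root theorem (±divisors of 1024) is a root, so the roots are irrational. The cubic discriminant is Δ = 152785764 > 0, so there are three distinct real roots. p(2) = -32 and p(3) = 308 have opposite signs, so a root lies in (2, 3); Newton's method refines it to λ ≈ 2.0829. p(11) = 76 and p(12) = -232 have opposite signs, so a root lies in (11, 12); Newton's method refines it to λ ≈ 11.261. p(43) = -852 and p(44) = 472 have opposite signs, so a root lies in (43, 44); Newton's method refines it to λ ≈ 43.6561. Check (Vieta): the three roots sum to 57, matching tr M = 57.
So the eigenvalues of A^T A are ≈ 2.0829, 11.261, 43.6561 (all ≥ 0, as they must be for A^T A). The largest is λ_max ≈ 43.6561, hence ||A||_2 = sqrt(λ_max) ≈ 6.6073.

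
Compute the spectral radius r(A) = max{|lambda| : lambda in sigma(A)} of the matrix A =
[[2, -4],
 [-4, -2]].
r(A) = sqrt(80)/2 ≈ 4.4721

The eigenvalues of A are the roots of its characteristic polynomial. With M = A (coefficients from the trace and determinant):
  p(λ) = det(λ I - M) = λ^2 - 20.
For λ^2 - 20 the discriminant is 80. It is nonnegative but not a perfect square, so the roots are real and irrational: λ = ± sqrt(80)/2 ≈ 4.4721, -4.4721.
Thus the eigenvalues (to 4 decimals) are 4.4721 (modulus 4.4721); -4.4721 (modulus 4.4721). The spectral radius is the largest modulus: r(A) = sqrt(80)/2 ≈ 4.4721. (Cross-check: r(A) ≤ ||A||_2 ≈ 4.4721; equality holds whenever A is normal, though it can also hold for some non-normal A.)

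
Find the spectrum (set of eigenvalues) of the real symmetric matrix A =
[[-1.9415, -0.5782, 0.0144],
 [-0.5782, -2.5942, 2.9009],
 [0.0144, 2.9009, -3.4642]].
sigma(A) ≈ {-6, -2, 0}

A is real symmetric, so its spectrum consists of real eigenvalues. Expanding the characteristic polynomial of the displayed matrix gives
  det(λ I - A) = p(λ) = λ^3 + (8)λ^2 + (12)λ + (0).
Solving p(λ) = 0 yields eigenvalues ≈ -6, -2, 0. (A is shown rounded to 4 decimals, so these recover the underlying integer eigenvalues to within that precision.)
Verification: the trace of A = -8 equals the sum of eigenvalues -8, and det(A) ≈ 0.0006 matches the eigenvalue product 0.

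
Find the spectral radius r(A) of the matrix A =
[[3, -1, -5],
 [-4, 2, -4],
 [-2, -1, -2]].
r(A) ≈ 4.807

The eigenvalues of A are the roots of its characteristic polynomial. With M = A (coefficients from the trace, the sum of principal 2x2 minors, and det A):
  p(λ) = det(λ I - M) = λ^3 - 3λ^2 - 22λ + 64.
No integer candidate from the rational root theorem (±divisors of 64) is a root, so the roots are irrational. The cubic discriminant is Δ = 19300 > 0, so there are three distinct real roots. p(-5) = -26 and p(-4) = 40 have opposite signs, so a root lies in (-5, -4); Newton's method refines it to λ ≈ -4.6625. p(2) = 16 and p(3) = -2 have opposite signs, so a root lies in (2, 3); Newton's method refines it to λ ≈ 2.8556. p(4) = -8 and p(5) = 4 have opposite signs, so a root lies in (4, 5); Newton's method refines it to λ ≈ 4.807. Check (Vieta): the three roots sum to 3, matching tr M = 3.
Thus the eigenvalues (to 4 decimals) are -4.6625 (modulus 4.6625); 2.8556 (modulus 2.8556); 4.807 (modulus 4.807). The spectral radius is the largest modulus: r(A) ≈ 4.807. (Cross-check: r(A) ≤ ||A||_2 ≈ 6.8376; equality holds whenever A is normal, though it can also hold for some non-normal A.)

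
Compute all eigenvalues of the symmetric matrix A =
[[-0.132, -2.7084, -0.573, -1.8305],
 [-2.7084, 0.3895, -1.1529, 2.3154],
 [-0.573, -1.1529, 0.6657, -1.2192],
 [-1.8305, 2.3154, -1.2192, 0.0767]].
sigma(A) ≈ {-3, -2, 1, 5}

A is real symmetric, so its spectrum consists of real eigenvalues. Expanding the characteristic polynomial of the displayed matrix gives
  det(λ I - A) = p(λ) = λ^4 + (-1)λ^3 + (-19)λ^2 + (-11.0013)λ + (30).
Solving p(λ) = 0 yields eigenvalues ≈ -3, -2, 1, 5. (A is shown rounded to 4 decimals, so these recover the underlying integer eigenvalues to within that precision.)
Verification: the trace of A = 1 equals the sum of eigenvalues 1, and det(A) ≈ 30.0007 matches the eigenvalue product 30.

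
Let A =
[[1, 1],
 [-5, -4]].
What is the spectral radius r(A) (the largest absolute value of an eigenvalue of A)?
r(A) = (3 + sqrt(5))/2 ≈ 2.618

The eigenvalues of A are the roots of its characteristic polynomial. With M = A (coefficients from the trace and determinant):
  p(λ) = det(λ I - M) = λ^2 + 3λ + 1.
For λ^2 + 3λ + 1 the discriminant is 5. It is nonnegative but not a perfect square, so the roots are real and irrational: λ = (-3 ± sqrt(5))/2 ≈ -0.382, -2.618.
Thus the eigenvalues (to 4 decimals) are -0.382 (modulus 0.382); -2.618 (modulus 2.618). The spectral radius is the largest modulus: r(A) = (3 + sqrt(5))/2 ≈ 2.618. (Cross-check: r(A) ≤ ||A||_2 ≈ 6.5557; equality holds whenever A is normal, though it can also hold for some non-normal A.)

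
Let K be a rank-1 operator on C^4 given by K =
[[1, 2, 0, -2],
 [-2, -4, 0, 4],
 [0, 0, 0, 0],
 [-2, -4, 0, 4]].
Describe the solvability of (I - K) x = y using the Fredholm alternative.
(I - K) is singular (det(I - K) = 0, i.e. 1 ∈ sigma(K)). (I - K) x = y is solvable iff y ⊥ ker((I - K)^*) = span{(1, 2, 0, -2)}, i.e. iff y_1 + 2y_2 - 2y_4 = 0. When solvable, the solutions are x = y + c·(1, -2, 0, -2), c arbitrary (ker(I - K) = span{(1, -2, 0, -2)}, dimension 1).

K has rank 1, so it is an outer product K = u v^T: every row of K is a multiple of one row vector. Reading off the entries, u = (1, -2, 0, -2) and v = (1, 2, 0, -2) (row i of K equals u_i·v^T). A rank-one matrix u v^T satisfies K u = u (v·u) and kills the (3)-dimensional subspace v^⊥, so its characteristic polynomial is lambda^3 (lambda - v·u) with v·u = tr K = 1. Hence the eigenvalues of I - K are 1 (multiplicity 3) and 1 - (1) = 0, so det(I - K) = 0. (Direct check: I - K =
[[0, -2, 0, 2],
 [2, 5, 0, -4],
 [0, 0, 1, 0],
 [2, 4, 0, -3]]
has determinant 0.) So 1 is an eigenvalue of K and (I - K) is not invertible. The finite-dimensional Fredholm alternative says: either (I - K) is invertible, or ker(I - K) ≠ {0} and then range(I - K) = ker((I - K)^*)^⊥, with dim ker(I - K) = dim ker((I - K)^*). We are in the second case, so we need both kernels. Kernel of I - K: (I - K) u = u - u (v·u) = u - u = 0, so ker(I - K) = span{u} = span{(1, -2, 0, -2)} (it is exactly 1-dimensional because rank(I - K) = 3). Kernel of the adjoint: K is real, so (I - K)^* = I - K^T = I - v u^T, and (I - v u^T) v = v - v (u·v) = 0; hence ker((I - K)^*) = span{v} = span{(1, 2, 0, -2)}. Therefore (I - K) x = y is solvable iff <y, v> = 0, i.e. iff y_1 + 2y_2 - 2y_4 = 0. When this holds, K y = u (v·y) = 0, so (I - K) y = y and x = y is a particular solution; the full solution set is the line x = y + c·u = y + c·(1, -2, 0, -2), c ∈ C.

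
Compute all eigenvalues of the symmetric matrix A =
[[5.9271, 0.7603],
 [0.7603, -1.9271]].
sigma(A) ≈ {-2, 6}

A is real symmetric, so its spectrum consists of real eigenvalues. Expanding the characteristic polynomial of the displayed matrix gives
  det(λ I - A) = p(λ) = λ^2 + (-4)λ + (-12).
Solving p(λ) = 0 yields eigenvalues ≈ -2, 6. (A is shown rounded to 4 decimals, so these recover the underlying integer eigenvalues to within that precision.)
Verification: the trace of A = 4 equals the sum of eigenvalues 4, and det(A) ≈ -12.0002 matches the eigenvalue product -12.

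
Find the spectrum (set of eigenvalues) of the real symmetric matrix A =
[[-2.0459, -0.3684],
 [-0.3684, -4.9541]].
sigma(A) ≈ {-5, -2}

A is real symmetric, so its spectrum consists of real eigenvalues. Expanding the characteristic polynomial of the displayed matrix gives
  det(λ I - A) = p(λ) = λ^2 + (7)λ + (10).
Solving p(λ) = 0 yields eigenvalues ≈ -5, -2. (A is shown rounded to 4 decimals, so these recover the underlying integer eigenvalues to within that precision.)
Verification: the trace of A = -7 equals the sum of eigenvalues -7, and det(A) ≈ 9.9999 matches the eigenvalue product 10.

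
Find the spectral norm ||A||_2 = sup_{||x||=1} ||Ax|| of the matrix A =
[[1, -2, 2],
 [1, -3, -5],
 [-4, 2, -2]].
||A||_2 ≈ 5.9692 (= sqrt(largest eigenvalue of A^T A))

||A||_2 = sigma_max(A) = sqrt(lambda_max(A^T A)). Form the symmetric matrix M = A^T A =
[[18, -13, 5],
 [-13, 17, 7],
 [5, 7, 33]].
Its characteristic polynomial (trace, sum of principal 2x2 minors, determinant of M give the coefficients) is
  p(λ) = det(λ I - M) = λ^3 - 68λ^2 + 1218λ - 2304.
No integer candidate from the rational root theorem (±divisors of 2304) is a root, so the roots are irrational. The cubic discriminant is Δ = 25830432 > 0, so there are three distinct real roots. p(2) = -132 and p(3) = 765 have opposite signs, so a root lies in (2, 3); Newton's method refines it to λ ≈ 2.139. p(30) = 36 and p(31) = -103 have opposite signs, so a root lies in (30, 31); Newton's method refines it to λ ≈ 30.2294. p(35) = -99 and p(36) = 72 have opposite signs, so a root lies in (35, 36); Newton's method refines it to λ ≈ 35.6315. Check (Vieta): the three roots sum to 68, matching tr M = 68.
So the eigenvalues of A^T A are ≈ 2.139, 30.2294, 35.6315 (all ≥ 0, as they must be for A^T A). The largest is λ_max ≈ 35.6315, hence ||A||_2 = sqrt(λ_max) ≈ 5.9692.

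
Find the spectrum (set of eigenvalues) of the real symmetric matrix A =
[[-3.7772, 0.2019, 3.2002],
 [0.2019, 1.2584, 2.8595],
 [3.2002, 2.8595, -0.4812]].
sigma(A) ≈ {-6, -1, 4}

A is real symmetric, so its spectrum consists of real eigenvalues. Expanding the characteristic polynomial of the displayed matrix gives
  det(λ I - A) = p(λ) = λ^3 + (3)λ^2 + (-22)λ + (-24).
Solving p(λ) = 0 yields eigenvalues ≈ -6, -1, 4. (A is shown rounded to 4 decimals, so these recover the underlying integer eigenvalues to within that precision.)
Verification: the trace of A = -3 equals the sum of eigenvalues -3, and det(A) ≈ 23.9996 matches the eigenvalue product 24.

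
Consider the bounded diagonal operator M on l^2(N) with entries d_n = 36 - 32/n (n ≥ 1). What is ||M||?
||M|| = 36

For a diagonal operator on l^2 with entries d_n, ||M|| = sup_n |d_n|. Here d_1 = 4, d_2 = 20, ..., and d_n = 36 - 32/n increases monotonically toward 36. All terms lie in [4, 36), so |d_n| = d_n and the supremum is the limit 36, which is not attained by any individual d_n. Hence ||M|| = 36.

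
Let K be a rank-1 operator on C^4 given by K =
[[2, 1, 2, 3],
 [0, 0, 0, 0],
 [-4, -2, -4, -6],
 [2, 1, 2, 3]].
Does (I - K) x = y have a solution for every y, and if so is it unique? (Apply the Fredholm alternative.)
(I - K) is singular (det(I - K) = 0, i.e. 1 ∈ sigma(K)). (I - K) x = y is solvable iff y ⊥ ker((I - K)^*) = span{(2, 1, 2, 3)}, i.e. iff 2y_1 + y_2 + 2y_3 + 3y_4 = 0. When solvable, the solutions are x = y + c·(1, 0, -2, 1), c arbitrary (ker(I - K) = span{(1, 0, -2, 1)}, dimension 1).

K has rank 1, so it is an outer product K = u v^T: every row of K is a multiple of one row vector. Reading off the entries, u = (1, 0, -2, 1) and v = (2, 1, 2, 3) (row i of K equals u_i·v^T). A rank-one matrix u v^T satisfies K u = u (v·u) and kills the (3)-dimensional subspace v^⊥, so its characteristic polynomial is lambda^3 (lambda - v·u) with v·u = tr K = 1. Hence the eigenvalues of I - K are 1 (multiplicity 3) and 1 - (1) = 0, so det(I - K) = 0. (Direct check: I - K =
[[-1, -1, -2, -3],
 [0, 1, 0, 0],
 [4, 2, 5, 6],
 [-2, -1, -2, -2]]
has determinant 0.) So 1 is an eigenvalue of K and (I - K) is not invertible. The finite-dimensional Fredholm alternative says: either (I - K) is invertible, or ker(I - K) ≠ {0} and then range(I - K) = ker((I - K)^*)^⊥, with dim ker(I - K) = dim ker((I - K)^*). We are in the second case, so we need both kernels. Kernel of I - K: (I - K) u = u - u (v·u) = u - u = 0, so ker(I - K) = span{u} = span{(1, 0, -2, 1)} (it is exactly 1-dimensional because rank(I - K) = 3). Kernel of the adjoint: K is real, so (I - K)^* = I - K^T = I - v u^T, and (I - v u^T) v = v - v (u·v) = 0; hence ker((I - K)^*) = span{v} = span{(2, 1, 2, 3)}. Therefore (I - K) x = y is solvable iff <y, v> = 0, i.e. iff 2y_1 + y_2 + 2y_3 + 3y_4 = 0. When this holds, K y = u (v·y) = 0, so (I - K) y = y and x = y is a particular solution; the full solution set is the line x = y + c·u = y + c·(1, 0, -2, 1), c ∈ C.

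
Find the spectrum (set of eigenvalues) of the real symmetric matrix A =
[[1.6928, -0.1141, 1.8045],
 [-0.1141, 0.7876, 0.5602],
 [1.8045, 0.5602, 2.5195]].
sigma(A) ≈ {0, 1, 4}

A is real symmetric, so its spectrum consists of real eigenvalues. Expanding the characteristic polynomial of the displayed matrix gives
  det(λ I - A) = p(λ) = λ^3 + (-5)λ^2 + (4)λ + (0).
Solving p(λ) = 0 yields eigenvalues ≈ 0, 1, 4. (A is shown rounded to 4 decimals, so these recover the underlying integer eigenvalues to within that precision.)
Verification: the trace of A = 5 equals the sum of eigenvalues 5, and det(A) ≈ -0.0002 matches the eigenvalue product 0.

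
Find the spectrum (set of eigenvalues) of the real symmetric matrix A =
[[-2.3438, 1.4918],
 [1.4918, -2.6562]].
sigma(A) ≈ {-4, -1}

A is real symmetric, so its spectrum consists of real eigenvalues. Expanding the characteristic polynomial of the displayed matrix gives
  det(λ I - A) = p(λ) = λ^2 + (5)λ + (4).
Solving p(λ) = 0 yields eigenvalues ≈ -4, -1. (A is shown rounded to 4 decimals, so these recover the underlying integer eigenvalues to within that precision.)
Verification: the trace of A = -5 equals the sum of eigenvalues -5, and det(A) ≈ 4.0001 matches the eigenvalue product 4.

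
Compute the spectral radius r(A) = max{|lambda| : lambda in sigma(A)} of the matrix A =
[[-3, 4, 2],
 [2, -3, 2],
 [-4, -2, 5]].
r(A) ≈ 5.9096

The eigenvalues of A are the roots of its characteristic polynomial. With M = A (coefficients from the trace, the sum of principal 2x2 minors, and det A):
  p(λ) = det(λ I - M) = λ^3 + λ^2 - 17λ + 71.
No integer candidate from the rational root theorem (±divisors of 71) is a root, so the roots are irrational. The cubic discriminant is Δ = -138176 < 0, so there is one real root and a complex-conjugate pair. p(-6) = -7 and p(-5) = 56 have opposite signs, so a root lies in (-6, -5); Newton's method refines it to λ ≈ -5.9096. Dividing out (λ - (-5.9096)) leaves approximately λ^2 - 4.9096λ + 12.0143. For λ^2 - 4.9096λ + 12.0143 the discriminant is -23.9524. It is negative, so the remaining roots are the complex-conjugate pair λ ≈ 2.4548 ± 2.4471i. Their product equals the constant term, so |λ|^2 ≈ 12.0143 and |λ| ≈ 3.4662.
Thus the eigenvalues (to 4 decimals) are -5.9096 (modulus 5.9096); 2.4548 ± 2.4471i (modulus 3.4662). The spectral radius is the largest modulus: r(A) ≈ 5.9096. (Cross-check: r(A) ≤ ||A||_2 ≈ 7.2887; equality holds whenever A is normal, though it can also hold for some non-normal A.)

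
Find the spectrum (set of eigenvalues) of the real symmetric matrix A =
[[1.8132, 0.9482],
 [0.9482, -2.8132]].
sigma(A) ≈ {-3, 2}

A is real symmetric, so its spectrum consists of real eigenvalues. Expanding the characteristic polynomial of the displayed matrix gives
  det(λ I - A) = p(λ) = λ^2 + (1)λ + (-6).
Solving p(λ) = 0 yields eigenvalues ≈ -3, 2. (A is shown rounded to 4 decimals, so these recover the underlying integer eigenvalues to within that precision.)
Verification: the trace of A = -1 equals the sum of eigenvalues -1, and det(A) ≈ -6.0000 matches the eigenvalue product -6.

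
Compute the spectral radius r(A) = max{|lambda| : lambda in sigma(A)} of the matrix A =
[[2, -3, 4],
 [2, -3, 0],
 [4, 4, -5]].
r(A) = 5

The eigenvalues of A are the roots of its characteristic polynomial. With M = A (coefficients from the trace, the sum of principal 2x2 minors, and det A):
  p(λ) = det(λ I - M) = λ^3 + 6λ^2 - 11λ - 80.
By the rational root theorem any rational root is an integer divisor of 80. Testing λ = -5: p(-5) = -125 + 150 + 55 - 80 = 0, so λ = -5 is a root. Dividing out (λ + 5) leaves p(λ) = (λ + 5)(λ^2 + λ - 16). For λ^2 + λ - 16 the discriminant is 65. It is nonnegative but not a perfect square, so the roots are real and irrational: λ = (-1 ± sqrt(65))/2 ≈ 3.5311, -4.5311.
Thus the eigenvalues (to 4 decimals) are 3.5311 (modulus 3.5311); -4.5311 (modulus 4.5311); -5 (modulus 5). The spectral radius is the largest modulus: r(A) = 5. (Cross-check: r(A) ≤ ||A||_2 ≈ 8.5141; equality holds whenever A is normal, though it can also hold for some non-normal A.)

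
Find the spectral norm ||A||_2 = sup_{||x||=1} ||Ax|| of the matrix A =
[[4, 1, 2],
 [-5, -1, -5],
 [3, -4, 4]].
||A||_2 ≈ 9.6695 (= sqrt(largest eigenvalue of A^T A))

||A||_2 = sigma_max(A) = sqrt(lambda_max(A^T A)). Form the symmetric matrix M = A^T A =
[[50, -3, 45],
 [-3, 18, -9],
 [45, -9, 45]].
Its characteristic polynomial (trace, sum of principal 2x2 minors, determinant of M give the coefficients) is
  p(λ) = det(λ I - M) = λ^3 - 113λ^2 + 1845λ - 2025.
No integer candidate from the rational root theorem (±divisors of 2025) is a root, so the roots are irrational. The cubic discriminant is Δ = 14145386400 > 0, so there are three distinct real roots. p(1) = -292 and p(2) = 1221 have opposite signs, so a root lies in (1, 2); Newton's method refines it to λ ≈ 1.1823. p(18) = 405 and p(19) = -904 have opposite signs, so a root lies in (18, 19); Newton's method refines it to λ ≈ 18.319. p(93) = -3420 and p(94) = 3521 have opposite signs, so a root lies in (93, 94); Newton's method refines it to λ ≈ 93.4988. Check (Vieta): the three roots sum to 113, matching tr M = 113.
So the eigenvalues of A^T A are ≈ 1.1823, 18.319, 93.4988 (all ≥ 0, as they must be for A^T A). The largest is λ_max ≈ 93.4988, hence ||A||_2 = sqrt(λ_max) ≈ 9.6695.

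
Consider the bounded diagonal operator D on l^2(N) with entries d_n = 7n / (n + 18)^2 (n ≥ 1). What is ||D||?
||D|| = 7/72 (attained at n = 18)

For D diagonal, ||D|| = sup_n |d_n|. Treat f(x) = 7x / (x + 18)^2 for real x > 0. By the quotient rule, f'(x) = 7(18 - x)/(x + 18)^3, which is positive for x < 18 and negative for x > 18. So f has a unique maximum at x = 18, and since 18 is a positive integer, the supremum over n ≥ 1 is attained at n = 18: d_18 = 7·18/(18 + 18)^2 = 7·18/1296 = 7/72. Hence ||D|| = 7/72.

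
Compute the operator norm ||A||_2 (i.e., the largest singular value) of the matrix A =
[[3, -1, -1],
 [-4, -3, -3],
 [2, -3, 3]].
||A||_2 ≈ 6.3436 (= sqrt(largest eigenvalue of A^T A))

||A||_2 = sigma_max(A) = sqrt(lambda_max(A^T A)). Form the symmetric matrix M = A^T A =
[[29, 3, 15],
 [3, 19, 1],
 [15, 1, 19]].
Its characteristic polynomial (trace, sum of principal 2x2 minors, determinant of M give the coefficients) is
  p(λ) = det(λ I - M) = λ^3 - 67λ^2 + 1228λ - 6084.
No integer candidate from the rational root theorem (±divisors of 6084) is a root, so the roots are irrational. The cubic discriminant is Δ = 53557200 > 0, so there are three distinct real roots. p(8) = -36 and p(9) = 270 have opposite signs, so a root lies in (8, 9); Newton's method refines it to λ ≈ 8.1048. p(18) = 144 and p(19) = -80 have opposite signs, so a root lies in (18, 19); Newton's method refines it to λ ≈ 18.6543. p(40) = -164 and p(41) = 558 have opposite signs, so a root lies in (40, 41); Newton's method refines it to λ ≈ 40.2409. Check (Vieta): the three roots sum to 67, matching tr M = 67.
So the eigenvalues of A^T A are ≈ 8.1048, 18.6543, 40.2409 (all ≥ 0, as they must be for A^T A). The largest is λ_max ≈ 40.2409, hence ||A||_2 = sqrt(λ_max) ≈ 6.3436.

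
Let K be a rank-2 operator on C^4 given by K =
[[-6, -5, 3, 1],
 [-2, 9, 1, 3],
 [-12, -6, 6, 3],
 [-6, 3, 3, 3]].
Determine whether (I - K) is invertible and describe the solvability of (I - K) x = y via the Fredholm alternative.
(I - K) is singular (det(I - K) = 0, i.e. 1 ∈ sigma(K)). (I - K) x = y is solvable iff y ⊥ ker((I - K)^*) = span{(14, 5, -7, -4)}, i.e. iff 14y_1 + 5y_2 - 7y_3 - 4y_4 = 0. When solvable, x is determined up to adding multiples of (-5, 1, -9, -3) (ker(I - K) = span{(-5, 1, -9, -3)}, dimension 1).

K has rank 2 and factors as K = U V^T = u1 v1^T + u2 v2^T with u1 = (1, 3, 3, 3), v1 = (-2, 1, 1, 1), u2 = (-2, 2, -3, 0), v2 = (2, 3, -1, 0) (multiplying out reproduces the displayed K). The nonzero eigenvalues of U V^T coincide with those of the 2 x 2 matrix G = V^T U = [[v1·u1, v1·u2], [v2·u1, v2·u2]] = [[7, 3], [8, 5]], and by the Sylvester determinant identity det(I_4 - U V^T) = det(I_2 - V^T U) = det([[-6, -3], [-8, -4]]) = (-6)(-4) - (-3)(-8) = 0. (Direct check: I - K =
[[7, 5, -3, -1],
 [2, -8, -1, -3],
 [12, 6, -5, -3],
 [6, -3, -3, -2]]
has determinant 0.) So 1 is an eigenvalue of K and (I - K) is not invertible. The finite-dimensional Fredholm alternative says: either (I - K) is invertible, or ker(I - K) ≠ {0} and then range(I - K) = ker((I - K)^*)^⊥, with dim ker(I - K) = dim ker((I - K)^*). We are in the second case, so we compute both kernels via the 2 x 2 reduction. If (I - U V^T) x = 0 then x = U (V^T x) lies in the column space of U; writing x = U b gives U (I_2 - G) b = 0, and since u1, u2 are independent, (I_2 - G) b = 0. With I_2 - G = [[-6, -3], [-8, -4]] (singular, as its determinant is 0) a null vector is b = (-1, 2), so ker(I - K) = span{-1·u1 + (2)·u2} = span{(-5, 1, -9, -3)}. For the adjoint, (I - K)^* = I - K^T = I - V U^T, and the same argument gives ker((I - K)^*) = {V a : (I_2 - G)^T a = 0}; (I_2 - G)^T = [[-6, -8], [-3, -4]] has null vector a = (-4, 3), so ker((I - K)^*) = span{-4·v1 + (3)·v2} = span{(14, 5, -7, -4)}. (Both kernels are 1-dimensional, matching rank(I - K) = 3.) Therefore (I - K) x = y is solvable iff <y, (14, 5, -7, -4)> = 0, i.e. iff 14y_1 + 5y_2 - 7y_3 - 4y_4 = 0; when solvable the solution set is the line x_p + c·(-5, 1, -9, -3), c ∈ C.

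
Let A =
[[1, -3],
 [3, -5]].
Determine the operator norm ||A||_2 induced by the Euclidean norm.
||A||_2 = sqrt((44 + sqrt(1872))/2) ≈ 6.6056 (= sqrt(largest eigenvalue of A^T A))

||A||_2 = sigma_max(A) = sqrt(lambda_max(A^T A)). Form the symmetric matrix M = A^T A =
[[10, -18],
 [-18, 34]].
Its characteristic polynomial (trace, determinant of M give the coefficients) is
  p(λ) = det(λ I - M) = λ^2 - 44λ + 16.
For λ^2 - 44λ + 16 the discriminant is 1872. It is nonnegative but not a perfect square, so the roots are real and irrational: λ = (44 ± sqrt(1872))/2 ≈ 43.6333, 0.3667.
So the eigenvalues of A^T A are ≈ 0.3667, 43.6333 (all ≥ 0, as they must be for A^T A). The largest is λ_max = (44 + sqrt(1872))/2 ≈ 43.6333, hence ||A||_2 = sqrt(λ_max) = sqrt((44 + sqrt(1872))/2) ≈ 6.6056.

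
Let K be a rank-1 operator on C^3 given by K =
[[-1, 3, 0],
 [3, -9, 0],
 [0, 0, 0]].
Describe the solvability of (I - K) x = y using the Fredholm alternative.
(I - K) is invertible (det(I - K) = 11 ≠ 0), so for every y in C^3 the equation (I - K) x = y has a unique solution.

K has rank 1, so it is an outer product K = u v^T: every row of K is a multiple of one row vector. Reading off the entries, u = (1, -3, 0) and v = (-1, 3, 0) (row i of K equals u_i·v^T). A rank-one matrix u v^T satisfies K u = u (v·u) and kills the (2)-dimensional subspace v^⊥, so its characteristic polynomial is lambda^2 (lambda - v·u) with v·u = tr K = -10. Hence the eigenvalues of I - K are 1 (multiplicity 2) and 1 - (-10) = 11, so det(I - K) = 11. (Direct check: I - K =
[[2, -3, 0],
 [-3, 10, 0],
 [0, 0, 1]]
has determinant 11.) The finite-dimensional Fredholm alternative says: either (I - K) is invertible, or ker(I - K) ≠ {0} and then range(I - K) = ker((I - K)^*)^⊥, with dim ker(I - K) = dim ker((I - K)^*). Since det(I - K) ≠ 0, 1 is not an eigenvalue of K and ker(I - K) = {0}, so we are in the first case: for every y there is a unique x = (I - K)^(-1) y. Explicitly, by the Sherman–Morrison formula, (I - u v^T)^(-1) = I + u v^T/(1 - v·u), i.e. (I - K)^(-1) = I + K/(11).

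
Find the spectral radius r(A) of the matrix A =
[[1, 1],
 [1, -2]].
r(A) = (1 + sqrt(13))/2 ≈ 2.3028

The eigenvalues of A are the roots of its characteristic polynomial. With M = A (coefficients from the trace and determinant):
  p(λ) = det(λ I - M) = λ^2 + λ - 3.
For λ^2 + λ - 3 the discriminant is 13. It is nonnegative but not a perfect square, so the roots are real and irrational: λ = (-1 ± sqrt(13))/2 ≈ 1.3028, -2.3028.
Thus the eigenvalues (to 4 decimals) are 1.3028 (modulus 1.3028); -2.3028 (modulus 2.3028). The spectral radius is the largest modulus: r(A) = (1 + sqrt(13))/2 ≈ 2.3028. (Cross-check: r(A) ≤ ||A||_2 ≈ 2.3028; equality holds whenever A is normal, though it can also hold for some non-normal A.)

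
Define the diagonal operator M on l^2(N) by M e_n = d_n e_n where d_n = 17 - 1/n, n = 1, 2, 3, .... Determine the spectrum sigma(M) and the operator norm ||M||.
sigma(M) = {17 - 1/n : n ≥ 1} ∪ {17}; ||M|| = 17

A bounded diagonal operator on l^2 with diagonal entries d_n has spectrum equal to the closure of {d_n : n ≥ 1}: every d_n is an eigenvalue (with eigenvector e_n), so {d_n} ⊂ sigma(M); the spectrum is closed, so its closure is too; and for lambda not in the closure, (M - lambda I) has bounded inverse (the diagonal entries 1/(d_n - lambda) are bounded). For our sequence d_n = 17 - 1/n, n = 1, 2, 3, ...:
  - {d_n} = {17 - 1/n : n ≥ 1}; the only limit point is 17
  - closure = {17 - 1/n : n ≥ 1} ∪ {17}
For the norm: a diagonal operator has ||M|| = sup_n |d_n|. Here d_n = 17 - 1/n increases monotonically from d_1 = 16 toward 17, with all terms in [16, 17); so sup_n |d_n| = 17 (the supremum is the limit, not attained). So ||M|| = 17.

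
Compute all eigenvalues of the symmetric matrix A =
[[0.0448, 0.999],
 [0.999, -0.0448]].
sigma(A) ≈ {-1, 1}

A is real symmetric, so its spectrum consists of real eigenvalues. Expanding the characteristic polynomial of the displayed matrix gives
  det(λ I - A) = p(λ) = λ^2 + (0)λ + (-1).
Solving p(λ) = 0 yields eigenvalues ≈ -1, 1. (A is shown rounded to 4 decimals, so these recover the underlying integer eigenvalues to within that precision.)
Verification: the trace of A = 0 equals the sum of eigenvalues 0, and det(A) ≈ -1.0000 matches the eigenvalue product -1.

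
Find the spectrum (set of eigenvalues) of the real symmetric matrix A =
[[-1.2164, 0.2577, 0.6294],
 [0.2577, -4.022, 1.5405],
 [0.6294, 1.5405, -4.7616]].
sigma(A) ≈ {-6, -3, -1}

A is real symmetric, so its spectrum consists of real eigenvalues. Expanding the characteristic polynomial of the displayed matrix gives
  det(λ I - A) = p(λ) = λ^3 + (10)λ^2 + (27)λ + (18).
Solving p(λ) = 0 yields eigenvalues ≈ -6, -3, -1. (A is shown rounded to 4 decimals, so these recover the underlying integer eigenvalues to within that precision.)
Verification: the trace of A = -10 equals the sum of eigenvalues -10, and det(A) ≈ -17.9995 matches the eigenvalue product -18.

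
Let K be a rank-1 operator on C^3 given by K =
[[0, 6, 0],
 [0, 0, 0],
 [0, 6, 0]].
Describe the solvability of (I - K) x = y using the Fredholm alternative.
(I - K) is invertible (det(I - K) = 1 ≠ 0), so for every y in C^3 the equation (I - K) x = y has a unique solution.

K has rank 1, so it is an outer product K = u v^T: every row of K is a multiple of one row vector. Reading off the entries, u = (-3, 0, -3) and v = (0, -2, 0) (row i of K equals u_i·v^T). A rank-one matrix u v^T satisfies K u = u (v·u) and kills the (2)-dimensional subspace v^⊥, so its characteristic polynomial is lambda^2 (lambda - v·u) with v·u = tr K = 0. Hence the eigenvalues of I - K are 1 (multiplicity 2) and 1 - (0) = 1, so det(I - K) = 1. (Direct check: I - K =
[[1, -6, 0],
 [0, 1, 0],
 [0, -6, 1]]
has determinant 1.) The finite-dimensional Fredholm alternative says: either (I - K) is invertible, or ker(I - K) ≠ {0} and then range(I - K) = ker((I - K)^*)^⊥, with dim ker(I - K) = dim ker((I - K)^*). Since det(I - K) ≠ 0, 1 is not an eigenvalue of K and ker(I - K) = {0}, so we are in the first case: for every y there is a unique x = (I - K)^(-1) y. Explicitly, by the Sherman–Morrison formula, (I - u v^T)^(-1) = I + u v^T/(1 - v·u), i.e. (I - K)^(-1) = I + K.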